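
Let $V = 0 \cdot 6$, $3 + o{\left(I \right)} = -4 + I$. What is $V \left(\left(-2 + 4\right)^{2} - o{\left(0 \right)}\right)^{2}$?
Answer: $0$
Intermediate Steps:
$o{\left(I \right)} = -7 + I$ ($o{\left(I \right)} = -3 + \left(-4 + I\right) = -7 + I$)
$V = 0$
$V \left(\left(-2 + 4\right)^{2} - o{\left(0 \right)}\right)^{2} = 0 \left(\left(-2 + 4\right)^{2} - \left(-7 + 0\right)\right)^{2} = 0 \left(2^{2} - -7\right)^{2} = 0 \left(4 + 7\right)^{2} = 0 \cdot 11^{2} = 0 \cdot 121 = 0$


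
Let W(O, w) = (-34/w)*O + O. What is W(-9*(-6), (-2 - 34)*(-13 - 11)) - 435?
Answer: -3065/8 ≈ -383.13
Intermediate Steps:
W(O, w) = O - 34*O/w (W(O, w) = -34*O/w + O = O - 34*O/w)
W(-9*(-6), (-2 - 34)*(-13 - 11)) - 435 = (-9*(-6))*(-34 + (-2 - 34)*(-13 - 11))/(((-2 - 34)*(-13 - 11))) - 435 = 54*(-34 - 36*(-24))/((-36*(-24))) - 435 = 54*(-34 + 864)/864 - 435 = 54*(1/864)*830 - 435 = 415/8 - 435 = -3065/8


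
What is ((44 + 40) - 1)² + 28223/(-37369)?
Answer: 257406818/37369 ≈ 6888.2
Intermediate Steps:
((44 + 40) - 1)² + 28223/(-37369) = (84 - 1)² + 28223*(-1/37369) = 83² - 28223/37369 = 6889 - 28223/37369 = 257406818/37369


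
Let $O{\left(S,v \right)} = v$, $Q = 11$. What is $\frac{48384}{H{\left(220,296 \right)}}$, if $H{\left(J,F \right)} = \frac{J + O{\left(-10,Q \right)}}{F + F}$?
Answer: $\frac{1363968}{11} \approx 1.24 \cdot 10^{5}$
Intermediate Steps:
$H{\left(J,F \right)} = \frac{11 + J}{2 F}$ ($H{\left(J,F \right)} = \frac{J + 11}{F + F} = \frac{11 + J}{2 F}$)
$\frac{48384}{H{\left(220,296 \right)}} = \frac{48384}{\frac{1}{2} \cdot \frac{1}{296} \left(11 + 220\right)} = \frac{48384}{\frac{1}{2} \cdot \frac{1}{296} \cdot 231} = \frac{48384}{\frac{231}{592}} = 48384 \cdot \frac{592}{231} = \frac{1363968}{11}$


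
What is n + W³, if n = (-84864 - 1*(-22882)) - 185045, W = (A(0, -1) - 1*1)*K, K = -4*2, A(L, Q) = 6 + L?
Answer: -311027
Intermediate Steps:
K = -8
W = -40 (W = ((6 + 0) - 1*1)*(-8) = (6 - 1)*(-8) = 5*(-8) = -40)
n = -247027 (n = (-84864 + 22882) - 185045 = -61982 - 185045 = -247027)
n + W³ = -247027 + (-40)³ = -247027 - 64000 = -311027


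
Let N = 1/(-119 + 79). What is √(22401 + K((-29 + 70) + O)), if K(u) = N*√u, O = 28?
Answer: √(8960400 - 10*√69)/20 ≈ 149.67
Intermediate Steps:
N = -1/40 (N = 1/(-40) = -1/40 ≈ -0.025000)
K(u) = -√u/40
√(22401 + K((-29 + 70) + O)) = √(22401 - √((-29 + 70) + 28)/40) = √(22401 - √(41 + 28)/40) = √(22401 - √69/40)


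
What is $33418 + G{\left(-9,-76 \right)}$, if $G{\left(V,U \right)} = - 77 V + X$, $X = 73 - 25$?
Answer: $34159$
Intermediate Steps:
$X = 48$ ($X = 73 - 25 = 48$)
$G{\left(V,U \right)} = 48 - 77 V$ ($G{\left(V,U \right)} = - 77 V + 48 = 48 - 77 V$)
$33418 + G{\left(-9,-76 \right)} = 33418 + \left(48 - -693\right) = 33418 + \left(48 + 693\right) = 33418 + 741 = 34159$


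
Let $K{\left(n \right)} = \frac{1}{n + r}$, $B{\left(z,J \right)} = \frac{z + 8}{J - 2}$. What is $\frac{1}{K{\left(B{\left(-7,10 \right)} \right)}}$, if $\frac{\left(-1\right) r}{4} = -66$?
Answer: $\frac{2113}{8} \approx 264.13$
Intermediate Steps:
$r = 264$ ($r = \left(-4\right) \left(-66\right) = 264$)
$B{\left(z,J \right)} = \frac{8 + z}{-2 + J}$
$K{\left(n \right)} = \frac{1}{264 + n}$ ($K{\left(n \right)} = \frac{1}{n + 264} = \frac{1}{264 + n}$)
$\frac{1}{K{\left(B{\left(-7,10 \right)} \right)}} = \frac{1}{\frac{1}{264 + \frac{8 - 7}{-2 + 10}}} = \frac{1}{\frac{1}{264 + \frac{1}{8} \cdot 1}} = \frac{1}{\frac{1}{264 + \frac{1}{8}}} = \frac{1}{\frac{1}{\frac{2113}{8}}} = \frac{1}{\frac{8}{2113}} = \frac{2113}{8}$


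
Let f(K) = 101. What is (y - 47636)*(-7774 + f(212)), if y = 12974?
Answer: 265961526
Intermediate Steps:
(y - 47636)*(-7774 + f(212)) = (12974 - 47636)*(-7774 + 101) = -34662*(-7673) = 265961526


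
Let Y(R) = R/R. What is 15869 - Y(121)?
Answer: 15868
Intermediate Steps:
Y(R) = 1
15869 - Y(121) = 15869 - 1*1 = 15869 - 1 = 15868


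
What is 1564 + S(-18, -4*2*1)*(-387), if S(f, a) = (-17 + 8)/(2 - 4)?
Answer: -355/2 ≈ -177.50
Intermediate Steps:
S(f, a) = 9/2 (S(f, a) = -9/(-2) = -9*(-1/2) = 9/2)
1564 + S(-18, -4*2*1)*(-387) = 1564 + (9/2)*(-387) = 1564 - 3483/2 = -355/2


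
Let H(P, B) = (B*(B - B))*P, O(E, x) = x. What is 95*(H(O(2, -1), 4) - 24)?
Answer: -2280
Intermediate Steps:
H(P, B) = 0 (H(P, B) = (B*0)*P = 0*P = 0)
95*(H(O(2, -1), 4) - 24) = 95*(0 - 24) = 95*(-24) = -2280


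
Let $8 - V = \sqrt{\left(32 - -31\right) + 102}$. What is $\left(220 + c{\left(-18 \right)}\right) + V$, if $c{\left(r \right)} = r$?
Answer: $210 - \sqrt{165} \approx 197.15$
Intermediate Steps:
$V = 8 - \sqrt{165}$ ($V = 8 - \sqrt{\left(32 - -31\right) + 102} = 8 - \sqrt{\left(32 + 31\right) + 102} = 8 - \sqrt{63 + 102} = 8 - \sqrt{165} \approx -4.8452$)
$\left(220 + c{\left(-18 \right)}\right) + V = \left(220 - 18\right) + \left(8 - \sqrt{165}\right) = 202 + \left(8 - \sqrt{165}\right) = 210 - \sqrt{165}$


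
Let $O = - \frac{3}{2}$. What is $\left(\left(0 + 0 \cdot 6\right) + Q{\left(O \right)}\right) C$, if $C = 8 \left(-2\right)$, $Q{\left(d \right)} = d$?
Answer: $24$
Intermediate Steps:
$O = - \frac{3}{2}$ ($O = \left(-3\right) \frac{1}{2} = - \frac{3}{2} \approx -1.5$)
$C = -16$
$\left(\left(0 + 0 \cdot 6\right) + Q{\left(O \right)}\right) C = \left(\left(0 + 0 \cdot 6\right) - \frac{3}{2}\right) \left(-16\right) = \left(\left(0 + 0\right) - \frac{3}{2}\right) \left(-16\right) = \left(0 - \frac{3}{2}\right) \left(-16\right) = \left(- \frac{3}{2}\right) \left(-16\right) = 24$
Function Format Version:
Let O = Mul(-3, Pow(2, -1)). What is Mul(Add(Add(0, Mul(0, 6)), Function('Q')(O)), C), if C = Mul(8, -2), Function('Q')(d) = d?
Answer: 24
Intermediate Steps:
O = Rational(-3, 2) (O = Mul(-3, Rational(1, 2)) = Rational(-3, 2) ≈ -1.5000)
C = -16
Mul(Add(Add(0, Mul(0, 6)), Function('Q')(O)), C) = Mul(Add(Add(0, Mul(0, 6)), Rational(-3, 2)), -16) = Mul(Add(Add(0, 0), Rational(-3, 2)), -16) = Mul(Add(0, Rational(-3, 2)), -16) = Mul(Rational(-3, 2), -16) = 24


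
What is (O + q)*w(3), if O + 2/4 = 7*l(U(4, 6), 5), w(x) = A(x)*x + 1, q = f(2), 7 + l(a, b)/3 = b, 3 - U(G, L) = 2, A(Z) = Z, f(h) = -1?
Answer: -435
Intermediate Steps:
U(G, L) = 1 (U(G, L) = 3 - 1*2 = 3 - 2 = 1)
l(a, b) = -21 + 3*b
q = -1
w(x) = 1 + x² (w(x) = x*x + 1 = x² + 1 = 1 + x²)
O = -85/2 (O = -½ + 7*(-21 + 3*5) = -½ + 7*(-21 + 15) = -½ + 7*(-6) = -½ - 42 = -85/2 ≈ -42.500)
(O + q)*w(3) = (-85/2 - 1)*(1 + 3²) = -87*(1 + 9)/2 = -87/2*10 = -435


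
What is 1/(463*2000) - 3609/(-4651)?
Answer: 3341938651/4306826000 ≈ 0.77596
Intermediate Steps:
1/(463*2000) - 3609/(-4651) = (1/463)*(1/2000) - 3609*(-1/4651) = 1/926000 + 3609/4651 = 3341938651/4306826000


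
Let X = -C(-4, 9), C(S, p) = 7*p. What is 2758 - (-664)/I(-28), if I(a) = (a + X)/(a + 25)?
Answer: 252970/91 ≈ 2779.9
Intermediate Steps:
X = -63 (X = -7*9 = -1*63 = -63)
I(a) = (-63 + a)/(25 + a) (I(a) = (a - 63)/(a + 25) = (-63 + a)/(25 + a))
2758 - (-664)/I(-28) = 2758 - (-664)/((-63 - 28)/(25 - 28)) = 2758 - (-664)/(-91/(-3)) = 2758 - (-664)/((-1/3*(-91))) = 2758 - (-664)/91/3 = 2758 - (-664)*3/91 = 2758 - 1*(-1992/91) = 2758 + 1992/91 = 252970/91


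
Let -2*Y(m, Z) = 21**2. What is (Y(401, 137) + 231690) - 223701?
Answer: 15537/2 ≈ 7768.5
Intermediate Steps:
Y(m, Z) = -441/2 (Y(m, Z) = -1/2*21**2 = -1/2*441 = -441/2)
(Y(401, 137) + 231690) - 223701 = (-441/2 + 231690) - 223701 = 462939/2 - 223701 = 15537/2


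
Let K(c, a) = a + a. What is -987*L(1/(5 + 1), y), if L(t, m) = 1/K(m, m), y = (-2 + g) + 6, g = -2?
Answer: -987/4 ≈ -246.75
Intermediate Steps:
K(c, a) = 2*a
y = 2 (y = (-2 - 2) + 6 = -4 + 6 = 2)
L(t, m) = 1/(2*m)
-987*L(1/(5 + 1), y) = -987/(2*2) = -987*¼ = -987/4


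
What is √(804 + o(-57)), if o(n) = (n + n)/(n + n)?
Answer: √805 ≈ 28.373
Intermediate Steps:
o(n) = 1 (o(n) = (2*n)/((2*n)) = (2*n)*(1/(2*n)) = 1)
√(804 + o(-57)) = √(804 + 1) = √805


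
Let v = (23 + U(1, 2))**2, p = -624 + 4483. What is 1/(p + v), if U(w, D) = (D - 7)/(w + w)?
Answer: 4/17117 ≈ 0.00023369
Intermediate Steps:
p = 3859
U(w, D) = (-7 + D)/(2*w) (U(w, D) = (-7 + D)/((2*w)) = (-7 + D)*(1/(2*w)) = (-7 + D)/(2*w))
v = 1681/4 (v = (23 + (1/2)*(-7 + 2)/1)**2 = (23 + (1/2)*1*(-5))**2 = (23 - 5/2)**2 = (41/2)**2 = 1681/4 ≈ 420.25)
1/(p + v) = 1/(3859 + 1681/4) = 1/(17117/4) = 4/17117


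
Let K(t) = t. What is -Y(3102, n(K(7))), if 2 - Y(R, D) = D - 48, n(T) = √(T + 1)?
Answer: -50 + 2*√2 ≈ -47.172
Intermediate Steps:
n(T) = √(1 + T)
Y(R, D) = 50 - D (Y(R, D) = 2 - (D - 48) = 2 - (-48 + D) = 2 + (48 - D) = 50 - D)
-Y(3102, n(K(7))) = -(50 - √(1 + 7)) = -(50 - √8) = -(50 - 2*√2) = -50 + 2*√2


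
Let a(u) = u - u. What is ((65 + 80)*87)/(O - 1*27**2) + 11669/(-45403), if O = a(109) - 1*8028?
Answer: -224981426/132531357 ≈ -1.6976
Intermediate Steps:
a(u) = 0
O = -8028 (O = 0 - 1*8028 = 0 - 8028 = -8028)
((65 + 80)*87)/(O - 1*27**2) + 11669/(-45403) = ((65 + 80)*87)/(-8028 - 1*27**2) + 11669/(-45403) = (145*87)/(-8028 - 1*729) + 11669*(-1/45403) = 12615/(-8028 - 729) - 11669/45403 = 12615/(-8757) - 11669/45403 = 12615*(-1/8757) - 11669/45403 = -4205/2919 - 11669/45403 = -224981426/132531357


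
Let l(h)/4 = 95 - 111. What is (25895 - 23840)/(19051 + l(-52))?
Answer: 685/6329 ≈ 0.10823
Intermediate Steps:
l(h) = -64 (l(h) = 4*(95 - 111) = 4*(-16) = -64)
(25895 - 23840)/(19051 + l(-52)) = (25895 - 23840)/(19051 - 64) = 2055/18987 = 2055*(1/18987) = 685/6329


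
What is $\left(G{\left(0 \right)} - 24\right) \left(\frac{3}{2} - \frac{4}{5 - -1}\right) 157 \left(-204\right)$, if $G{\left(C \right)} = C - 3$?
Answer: $720630$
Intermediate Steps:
$G{\left(C \right)} = -3 + C$
$\left(G{\left(0 \right)} - 24\right) \left(\frac{3}{2} - \frac{4}{5 - -1}\right) 157 \left(-204\right) = \left(\left(-3 + 0\right) - 24\right) \left(\frac{3}{2} - \frac{4}{5 - -1}\right) 157 \left(-204\right) = \left(-3 - 24\right) \left(3 \cdot \frac{1}{2} - \frac{4}{5 + 1}\right) 157 \left(-204\right) = - 27 \left(\frac{3}{2} - \frac{4}{6}\right) 157 \left(-204\right) = - 27 \left(\frac{3}{2} - \frac{2}{3}\right) 157 \left(-204\right) = \left(-27\right) \frac{5}{6} \cdot 157 \left(-204\right) = \left(- \frac{45}{2}\right) 157 \left(-204\right) = \left(- \frac{7065}{2}\right) \left(-204\right) = 720630$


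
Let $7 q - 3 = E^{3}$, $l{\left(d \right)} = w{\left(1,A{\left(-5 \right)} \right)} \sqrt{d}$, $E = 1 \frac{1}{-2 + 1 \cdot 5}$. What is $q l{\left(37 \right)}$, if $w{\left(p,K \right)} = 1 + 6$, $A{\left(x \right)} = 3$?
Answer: $\frac{82 \sqrt{37}}{27} \approx 18.474$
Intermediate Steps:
$w{\left(p,K \right)} = 7$
$E = \frac{1}{3}$ ($E = 1 \frac{1}{-2 + 5} = 1 \cdot \frac{1}{3} = \frac{1}{3} \approx 0.33333$)
$l{\left(d \right)} = 7 \sqrt{d}$
$q = \frac{82}{189}$ ($q = \frac{3}{7} + \frac{1}{7 \cdot 27} = \frac{3}{7} + \frac{1}{7} \cdot \frac{1}{27} = \frac{3}{7} + \frac{1}{189} = \frac{82}{189} \approx 0.43386$)
$q l{\left(37 \right)} = \frac{82 \cdot 7 \sqrt{37}}{189} = \frac{82 \sqrt{37}}{27}$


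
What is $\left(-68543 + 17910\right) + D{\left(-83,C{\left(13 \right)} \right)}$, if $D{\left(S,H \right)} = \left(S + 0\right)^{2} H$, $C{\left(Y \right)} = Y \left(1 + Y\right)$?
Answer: $1203165$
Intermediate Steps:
$D{\left(S,H \right)} = H S^{2}$ ($D{\left(S,H \right)} = S^{2} H = H S^{2}$)
$\left(-68543 + 17910\right) + D{\left(-83,C{\left(13 \right)} \right)} = \left(-68543 + 17910\right) + 13 \left(1 + 13\right) \left(-83\right)^{2} = -50633 + 13 \cdot 14 \cdot 6889 = -50633 + 182 \cdot 6889 = -50633 + 1253798 = 1203165$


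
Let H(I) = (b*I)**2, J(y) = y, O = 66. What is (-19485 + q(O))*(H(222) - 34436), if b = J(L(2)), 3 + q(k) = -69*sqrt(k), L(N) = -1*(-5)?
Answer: -23340076032 - 82638816*sqrt(66) ≈ -2.4011e+10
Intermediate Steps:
L(N) = 5
q(k) = -3 - 69*sqrt(k)
b = 5
H(I) = 25*I**2 (H(I) = (5*I)**2 = 25*I**2)
(-19485 + q(O))*(H(222) - 34436) = (-19485 + (-3 - 69*sqrt(66)))*(25*222**2 - 34436) = (-19488 - 69*sqrt(66))*(25*49284 - 34436) = (-19488 - 69*sqrt(66))*(1232100 - 34436) = (-19488 - 69*sqrt(66))*1197664 = -23340076032 - 82638816*sqrt(66)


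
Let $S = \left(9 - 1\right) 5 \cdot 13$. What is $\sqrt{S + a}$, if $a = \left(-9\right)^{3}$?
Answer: $i \sqrt{209} \approx 14.457 i$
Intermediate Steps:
$a = -729$
$S = 520$ ($S = 8 \cdot 5 \cdot 13 = 40 \cdot 13 = 520$)
$\sqrt{S + a} = \sqrt{520 - 729} = \sqrt{-209} = i \sqrt{209}$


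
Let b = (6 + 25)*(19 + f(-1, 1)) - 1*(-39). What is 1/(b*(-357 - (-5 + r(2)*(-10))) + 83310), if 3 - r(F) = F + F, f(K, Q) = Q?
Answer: -1/155248 ≈ -6.4413e-6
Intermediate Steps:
r(F) = 3 - 2*F (r(F) = 3 - (F + F) = 3 - 2*F)
b = 659 (b = (6 + 25)*(19 + 1) - 1*(-39) = 31*20 + 39 = 620 + 39 = 659)
1/(b*(-357 - (-5 + r(2)*(-10))) + 83310) = 1/(659*(-357 - (-5 + (3 - 2*2)*(-10))) + 83310) = 1/(659*(-357 - (-5 + (3 - 4)*(-10))) + 83310) = 1/(659*(-357 - (-5 - 1*(-10))) + 83310) = 1/(659*(-357 - (-5 + 10)) + 83310) = 1/(659*(-357 - 1*5) + 83310) = 1/(659*(-357 - 5) + 83310) = 1/(659*(-362) + 83310) = 1/(-238558 + 83310) = 1/(-155248) = -1/155248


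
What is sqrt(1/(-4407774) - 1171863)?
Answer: I*sqrt(22767507055699474362)/4407774 ≈ 1082.5*I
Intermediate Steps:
sqrt(1/(-4407774) - 1171863) = sqrt(-1/4407774 - 1171863) = sqrt(-5165307262963/4407774) = I*sqrt(22767507055699474362)/4407774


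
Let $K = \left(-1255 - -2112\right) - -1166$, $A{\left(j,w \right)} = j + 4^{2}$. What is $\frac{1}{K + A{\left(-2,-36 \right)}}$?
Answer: $\frac{1}{2037} \approx 0.00049092$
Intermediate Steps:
$A{\left(j,w \right)} = 16 + j$ ($A{\left(j,w \right)} = j + 16 = 16 + j$)
$K = 2023$ ($K = \left(-1255 + 2112\right) + 1166 = 857 + 1166 = 2023$)
$\frac{1}{K + A{\left(-2,-36 \right)}} = \frac{1}{2023 + \left(16 - 2\right)} = \frac{1}{2023 + 14} = \frac{1}{2037}$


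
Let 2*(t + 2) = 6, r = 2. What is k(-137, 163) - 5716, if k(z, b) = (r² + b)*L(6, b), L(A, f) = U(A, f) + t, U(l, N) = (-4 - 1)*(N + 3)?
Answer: -144159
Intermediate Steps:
U(l, N) = -15 - 5*N (U(l, N) = -5*(3 + N) = -15 - 5*N)
t = 1 (t = -2 + (½)*6 = -2 + 3 = 1)
L(A, f) = -14 - 5*f (L(A, f) = (-15 - 5*f) + 1 = -14 - 5*f)
k(z, b) = (-14 - 5*b)*(4 + b) (k(z, b) = (2² + b)*(-14 - 5*b) = (4 + b)*(-14 - 5*b) = (-14 - 5*b)*(4 + b))
k(-137, 163) - 5716 = -(4 + 163)*(14 + 5*163) - 5716 = -1*167*(14 + 815) - 5716 = -1*167*829 - 5716 = -138443 - 5716 = -144159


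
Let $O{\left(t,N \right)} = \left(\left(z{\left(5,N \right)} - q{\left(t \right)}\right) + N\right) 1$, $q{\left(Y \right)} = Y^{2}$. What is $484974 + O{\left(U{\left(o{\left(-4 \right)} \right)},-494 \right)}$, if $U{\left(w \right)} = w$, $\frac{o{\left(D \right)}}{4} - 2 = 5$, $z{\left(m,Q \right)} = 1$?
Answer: $483697$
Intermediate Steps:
$o{\left(D \right)} = 28$ ($o{\left(D \right)} = 8 + 4 \cdot 5 = 8 + 20 = 28$)
$O{\left(t,N \right)} = 1 + N - t^{2}$ ($O{\left(t,N \right)} = \left(\left(1 - t^{2}\right) + N\right) 1 = \left(1 + N - t^{2}\right) 1 = 1 + N - t^{2}$)
$484974 + O{\left(U{\left(o{\left(-4 \right)} \right)},-494 \right)} = 484974 - 1277 = 483697$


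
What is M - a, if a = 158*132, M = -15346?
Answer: -36202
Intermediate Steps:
a = 20856
M - a = -15346 - 1*20856 = -15346 - 20856 = -36202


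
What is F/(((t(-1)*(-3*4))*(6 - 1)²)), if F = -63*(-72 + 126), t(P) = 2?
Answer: 567/100 ≈ 5.6700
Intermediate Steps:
F = -3402 (F = -63*54 = -3402)
F/(((t(-1)*(-3*4))*(6 - 1)²)) = -3402*(-1/(24*(6 - 1)²)) = -3402/((2*(-12))*5²) = -3402/((-24*25)) = -3402/(-600) = -3402*(-1/600) = 567/100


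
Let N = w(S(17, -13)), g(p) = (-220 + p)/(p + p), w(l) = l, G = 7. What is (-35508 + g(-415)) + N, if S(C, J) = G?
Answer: -5893039/166 ≈ -35500.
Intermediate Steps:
S(C, J) = 7
g(p) = (-220 + p)/(2*p) (g(p) = (-220 + p)/((2*p)) = (-220 + p)*(1/(2*p)) = (-220 + p)/(2*p))
N = 7
(-35508 + g(-415)) + N = (-35508 + (1/2)*(-220 - 415)/(-415)) + 7 = (-35508 + (1/2)*(-1/415)*(-635)) + 7 = (-35508 + 127/166) + 7 = -5894201/166 + 7 = -5893039/166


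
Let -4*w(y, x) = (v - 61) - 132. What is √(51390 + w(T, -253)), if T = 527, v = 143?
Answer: √205610/2 ≈ 226.72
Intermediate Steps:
w(y, x) = 25/2 (w(y, x) = -((143 - 61) - 132)/4 = -(82 - 132)/4 = -¼*(-50) = 25/2)
√(51390 + w(T, -253)) = √(51390 + 25/2) = √(102805/2) = √205610/2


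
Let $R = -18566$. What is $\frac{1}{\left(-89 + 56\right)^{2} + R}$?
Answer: $- \frac{1}{17477} \approx -5.7218 \cdot 10^{-5}$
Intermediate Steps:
$\frac{1}{\left(-89 + 56\right)^{2} + R} = \frac{1}{\left(-89 + 56\right)^{2} - 18566} = \frac{1}{\left(-33\right)^{2} - 18566} = \frac{1}{1089 - 18566} = \frac{1}{-17477} = - \frac{1}{17477}$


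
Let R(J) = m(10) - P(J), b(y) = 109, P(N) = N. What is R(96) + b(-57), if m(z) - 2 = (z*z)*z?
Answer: 1015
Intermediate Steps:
m(z) = 2 + z**3 (m(z) = 2 + (z*z)*z = 2 + z**2*z = 2 + z**3)
R(J) = 1002 - J (R(J) = (2 + 10**3) - J = (2 + 1000) - J = 1002 - J)
R(96) + b(-57) = (1002 - 1*96) + 109 = (1002 - 96) + 109 = 906 + 109 = 1015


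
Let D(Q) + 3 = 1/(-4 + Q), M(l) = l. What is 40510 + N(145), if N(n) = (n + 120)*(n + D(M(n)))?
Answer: 11018005/141 ≈ 78142.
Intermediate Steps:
D(Q) = -3 + 1/(-4 + Q)
N(n) = (120 + n)*(n + (13 - 3*n)/(-4 + n)) (N(n) = (n + 120)*(n + (13 - 3*n)/(-4 + n)) = (120 + n)*(n + (13 - 3*n)/(-4 + n)))
40510 + N(145) = 40510 + (1560 + 145³ - 827*145 + 113*145²)/(-4 + 145) = 40510 + (1560 + 3048625 - 119915 + 113*21025)/141 = 40510 + (1560 + 3048625 - 119915 + 2375825)/141 = 40510 + (1/141)*5306095 = 40510 + 5306095/141 = 11018005/141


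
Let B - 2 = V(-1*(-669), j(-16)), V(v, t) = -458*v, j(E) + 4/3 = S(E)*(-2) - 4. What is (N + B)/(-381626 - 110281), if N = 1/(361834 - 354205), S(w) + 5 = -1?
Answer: 2337525599/3752758503 ≈ 0.62288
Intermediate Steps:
S(w) = -6 (S(w) = -5 - 1 = -6)
j(E) = 20/3 (j(E) = -4/3 + (-6*(-2) - 4) = -4/3 + (12 - 4) = -4/3 + 8 = 20/3)
N = 1/7629 ≈ 0.00013108
B = -306400 (B = 2 - (-458)*(-669) = 2 - 458*669 = 2 - 306402 = -306400)
(N + B)/(-381626 - 110281) = (1/7629 - 306400)/(-381626 - 110281) = -2337525599/7629/(-491907) = -2337525599/7629*(-1/491907) = 2337525599/3752758503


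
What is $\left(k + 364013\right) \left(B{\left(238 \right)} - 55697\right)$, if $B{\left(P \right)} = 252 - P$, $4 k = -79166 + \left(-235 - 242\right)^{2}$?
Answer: $- \frac{89338640445}{4} \approx -2.2335 \cdot 10^{10}$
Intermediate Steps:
$k = \frac{148363}{4}$ ($k = \frac{-79166 + \left(-235 - 242\right)^{2}}{4} = \frac{-79166 + \left(-477\right)^{2}}{4} = \frac{-79166 + 227529}{4} = \frac{1}{4} \cdot 148363 = \frac{148363}{4} \approx 37091.0$)
$\left(k + 364013\right) \left(B{\left(238 \right)} - 55697\right) = \left(\frac{148363}{4} + 364013\right) \left(\left(252 - 238\right) - 55697\right) = \frac{1604415 \left(\left(252 - 238\right) - 55697\right)}{4} = \frac{1604415 \left(14 - 55697\right)}{4} = \frac{1604415}{4} \left(-55683\right) = - \frac{89338640445}{4}$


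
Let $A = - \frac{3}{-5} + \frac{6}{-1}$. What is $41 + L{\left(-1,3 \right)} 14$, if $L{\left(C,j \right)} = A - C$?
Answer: $- \frac{103}{5} \approx -20.6$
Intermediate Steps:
$A = - \frac{27}{5}$ ($A = \left(-3\right) \left(- \frac{1}{5}\right) + 6 \left(-1\right) = \frac{3}{5} - 6 = - \frac{27}{5} \approx -5.4$)
$L{\left(C,j \right)} = - \frac{27}{5} - C$
$41 + L{\left(-1,3 \right)} 14 = 41 + \left(- \frac{27}{5} - -1\right) 14 = 41 + \left(- \frac{27}{5} + 1\right) 14 = 41 - \frac{308}{5} = - \frac{103}{5}$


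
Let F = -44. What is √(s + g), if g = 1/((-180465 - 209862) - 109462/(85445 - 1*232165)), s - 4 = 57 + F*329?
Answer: I*√11819220073453368141757255/28634333989 ≈ 120.06*I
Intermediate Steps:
s = -14415 (s = 4 + (57 - 44*329) = 4 + (57 - 14476) = 4 - 14419 = -14415)
g = -73360/28634333989 (g = 1/(-390327 - 109462/(85445 - 232165)) = 1/(-390327 - 109462/(-146720)) = 1/(-390327 - 109462*(-1/146720)) = 1/(-390327 + 54731/73360) = 1/(-28634333989/73360) = -73360/28634333989 ≈ -2.5620e-6)
√(s + g) = √(-14415 - 73360/28634333989) = √(-412763924524795/28634333989) = I*√11819220073453368141757255/28634333989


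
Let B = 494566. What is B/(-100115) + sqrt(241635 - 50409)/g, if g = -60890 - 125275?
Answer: -494566/100115 - sqrt(191226)/186165 ≈ -4.9423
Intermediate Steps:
g = -186165
B/(-100115) + sqrt(241635 - 50409)/g = 494566/(-100115) + sqrt(241635 - 50409)/(-186165) = 494566*(-1/100115) + sqrt(191226)*(-1/186165) = -494566/100115 - sqrt(191226)/186165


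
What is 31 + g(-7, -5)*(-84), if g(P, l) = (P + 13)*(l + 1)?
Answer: 2047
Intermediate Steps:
g(P, l) = (1 + l)*(13 + P) (g(P, l) = (13 + P)*(1 + l) = (1 + l)*(13 + P))
31 + g(-7, -5)*(-84) = 31 + (13 - 7 + 13*(-5) - 7*(-5))*(-84) = 31 + (13 - 7 - 65 + 35)*(-84) = 31 - 24*(-84) = 31 + 2016 = 2047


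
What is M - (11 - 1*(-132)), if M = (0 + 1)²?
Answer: -142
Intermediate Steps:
M = 1 (M = 1² = 1)
M - (11 - 1*(-132)) = 1 - (11 - 1*(-132)) = 1 - (11 + 132) = 1 - 1*143 = 1 - 143 = -142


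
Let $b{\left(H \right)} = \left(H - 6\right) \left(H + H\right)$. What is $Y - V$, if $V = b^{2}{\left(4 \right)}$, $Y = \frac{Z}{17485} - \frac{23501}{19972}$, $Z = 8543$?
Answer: $- \frac{89638161709}{349210420} \approx -256.69$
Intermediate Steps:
$b{\left(H \right)} = 2 H \left(-6 + H\right)$ ($b{\left(H \right)} = \left(-6 + H\right) 2 H = 2 H \left(-6 + H\right)$)
$Y = - \frac{240294189}{349210420}$ ($Y = \frac{8543}{17485} - \frac{23501}{19972} = - \frac{240294189}{349210420} \approx -0.68811$)
$V = 256$ ($V = \left(2 \cdot 4 \left(-6 + 4\right)\right)^{2} = \left(2 \cdot 4 \left(-2\right)\right)^{2} = \left(-16\right)^{2} = 256$)
$Y - V = - \frac{240294189}{349210420} - 256 = - \frac{89638161709}{349210420}$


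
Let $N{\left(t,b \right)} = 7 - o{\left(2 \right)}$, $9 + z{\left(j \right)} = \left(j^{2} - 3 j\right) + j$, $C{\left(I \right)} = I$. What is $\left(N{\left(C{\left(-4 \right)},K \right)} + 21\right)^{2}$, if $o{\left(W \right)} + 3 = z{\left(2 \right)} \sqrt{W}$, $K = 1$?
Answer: $1123 + 558 \sqrt{2} \approx 1912.1$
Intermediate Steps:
$z{\left(j \right)} = -9 + j^{2} - 2 j$ ($z{\left(j \right)} = -9 + \left(\left(j^{2} - 3 j\right) + j\right) = -9 + \left(j^{2} - 2 j\right) = -9 + j^{2} - 2 j$)
$o{\left(W \right)} = -3 - 9 \sqrt{W}$ ($o{\left(W \right)} = -3 + \left(-9 + 2^{2} - 4\right) \sqrt{W} = -3 + \left(-9 + 4 - 4\right) \sqrt{W} = -3 - 9 \sqrt{W}$)
$N{\left(t,b \right)} = 10 + 9 \sqrt{2}$ ($N{\left(t,b \right)} = 7 - \left(-3 - 9 \sqrt{2}\right) = 7 + \left(3 + 9 \sqrt{2}\right) = 10 + 9 \sqrt{2}$)
$\left(N{\left(C{\left(-4 \right)},K \right)} + 21\right)^{2} = \left(\left(10 + 9 \sqrt{2}\right) + 21\right)^{2} = \left(31 + 9 \sqrt{2}\right)^{2}$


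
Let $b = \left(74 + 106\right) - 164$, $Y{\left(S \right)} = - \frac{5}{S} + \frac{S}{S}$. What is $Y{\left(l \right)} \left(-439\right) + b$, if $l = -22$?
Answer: $- \frac{11501}{22} \approx -522.77$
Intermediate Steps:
$Y{\left(S \right)} = 1 - \frac{5}{S}$ ($Y{\left(S \right)} = - \frac{5}{S} + 1 = 1 - \frac{5}{S}$)
$b = 16$ ($b = 180 - 164 = 16$)
$Y{\left(l \right)} \left(-439\right) + b = \frac{-5 - 22}{-22} \left(-439\right) + 16 = \left(- \frac{1}{22}\right) \left(-27\right) \left(-439\right) + 16 = \frac{27}{22} \left(-439\right) + 16 = - \frac{11853}{22} + 16 = - \frac{11501}{22}$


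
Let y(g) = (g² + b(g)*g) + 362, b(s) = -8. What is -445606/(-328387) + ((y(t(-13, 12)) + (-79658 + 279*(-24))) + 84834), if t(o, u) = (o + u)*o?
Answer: -358481385/328387 ≈ -1091.6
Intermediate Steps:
t(o, u) = o*(o + u)
y(g) = 362 + g² - 8*g (y(g) = (g² - 8*g) + 362 = 362 + g² - 8*g)
-445606/(-328387) + ((y(t(-13, 12)) + (-79658 + 279*(-24))) + 84834) = -445606/(-328387) + (((362 + (-13*(-13 + 12))² - (-104)*(-13 + 12)) + (-79658 + 279*(-24))) + 84834) = -445606*(-1/328387) + (((362 + (-13*(-1))² - (-104)*(-1)) + (-79658 - 6696)) + 84834) = 445606/328387 + (((362 + 13² - 8*13) - 86354) + 84834) = 445606/328387 + (((362 + 169 - 104) - 86354) + 84834) = 445606/328387 + ((427 - 86354) + 84834) = 445606/328387 + (-85927 + 84834) = 445606/328387 - 1093 = -358481385/328387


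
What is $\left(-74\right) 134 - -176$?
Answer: $-9740$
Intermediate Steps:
$\left(-74\right) 134 - -176 = -9916 + 176 = -9740$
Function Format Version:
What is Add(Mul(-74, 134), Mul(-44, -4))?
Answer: -9740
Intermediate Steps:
Add(Mul(-74, 134), Mul(-44, -4)) = Add(-9916, 176) = -9740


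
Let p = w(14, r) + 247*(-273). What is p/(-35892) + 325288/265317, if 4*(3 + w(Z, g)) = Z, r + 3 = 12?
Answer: 19710463243/6348505176 ≈ 3.1047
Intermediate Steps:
r = 9 (r = -3 + 12 = 9)
w(Z, g) = -3 + Z/4
p = -134861/2 (p = (-3 + (1/4)*14) + 247*(-273) = (-3 + 7/2) - 67431 = 1/2 - 67431 = -134861/2 ≈ -67431.)
p/(-35892) + 325288/265317 = -134861/2/(-35892) + 325288/265317 = -134861/2*(-1/35892) + 325288*(1/265317) = 134861/71784 + 325288/265317 = 19710463243/6348505176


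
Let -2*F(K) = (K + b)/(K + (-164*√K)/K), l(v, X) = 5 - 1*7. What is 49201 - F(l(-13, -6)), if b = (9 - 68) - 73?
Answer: 330925993/6726 + 2747*I*√2/6726 ≈ 49201.0 + 0.57759*I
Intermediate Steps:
b = -132 (b = -59 - 73 = -132)
l(v, X) = -2 (l(v, X) = 5 - 7 = -2)
F(K) = -(-132 + K)/(2*(K - 164/√K)) (F(K) = -(K - 132)/(2*(K + (-164*√K)/K)) = -(-132 + K)/(2*(K - 164/√K)))
49201 - F(l(-13, -6)) = 49201 - (-2)*(-132 - 2)/(2*(-1*(-2)² + 164*√(-2))) = 49201 - (-2)*(-134)/(2*(-1*4 + 164*(I*√2))) = 49201 - (-2)*(-134)/(2*(-4 + 164*I*√2)) = 49201 - 134/(-4 + 164*I*√2)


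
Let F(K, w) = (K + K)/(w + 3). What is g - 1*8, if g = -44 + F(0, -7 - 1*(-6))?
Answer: -52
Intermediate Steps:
F(K, w) = 2*K/(3 + w) (F(K, w) = (2*K)/(3 + w) = 2*K/(3 + w))
g = -44 (g = -44 + 2*0/(3 + (-7 - 1*(-6))) = -44 + 2*0/(3 + (-7 + 6)) = -44 + 2*0/(3 - 1) = -44 + 2*0/2 = -44 + 2*0*(½) = -44 + 0 = -44)
g - 1*8 = -44 - 1*8 = -44 - 8 = -52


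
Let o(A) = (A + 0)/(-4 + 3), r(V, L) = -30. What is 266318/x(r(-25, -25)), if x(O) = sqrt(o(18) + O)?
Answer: -133159*I*sqrt(3)/6 ≈ -38440.0*I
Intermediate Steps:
o(A) = -A (o(A) = A/(-1) = A*(-1) = -A)
x(O) = sqrt(-18 + O) (x(O) = sqrt(-1*18 + O) = sqrt(-18 + O))
266318/x(r(-25, -25)) = 266318/(sqrt(-18 - 30)) = 266318/(sqrt(-48)) = 266318/((4*I*sqrt(3))) = 266318*(-I*sqrt(3)/12) = -133159*I*sqrt(3)/6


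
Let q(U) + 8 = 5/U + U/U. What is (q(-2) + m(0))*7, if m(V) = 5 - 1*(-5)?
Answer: 7/2 ≈ 3.5000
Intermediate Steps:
m(V) = 10 (m(V) = 5 + 5 = 10)
q(U) = -7 + 5/U (q(U) = -8 + (5/U + U/U) = -8 + (5/U + 1) = -8 + (1 + 5/U) = -7 + 5/U)
(q(-2) + m(0))*7 = ((-7 + 5/(-2)) + 10)*7 = ((-7 + 5*(-½)) + 10)*7 = ((-7 - 5/2) + 10)*7 = (-19/2 + 10)*7 = (½)*7 = 7/2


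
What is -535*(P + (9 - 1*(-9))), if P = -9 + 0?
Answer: -4815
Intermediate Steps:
P = -9
-535*(P + (9 - 1*(-9))) = -535*(-9 + (9 - 1*(-9))) = -535*(-9 + (9 + 9)) = -535*(-9 + 18) = -535*9 = -4815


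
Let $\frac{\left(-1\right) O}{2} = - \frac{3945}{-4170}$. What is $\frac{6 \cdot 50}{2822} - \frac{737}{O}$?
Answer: $\frac{144586523}{371093} \approx 389.62$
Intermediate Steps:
$O = - \frac{263}{139}$ ($O = - 2 \left(- \frac{3945}{-4170}\right) = - 2 \left(\left(-3945\right) \left(- \frac{1}{4170}\right)\right) = \left(-2\right) \frac{263}{278} = - \frac{263}{139} \approx -1.8921$)
$\frac{6 \cdot 50}{2822} - \frac{737}{O} = \frac{6 \cdot 50}{2822} - \frac{737}{- \frac{263}{139}} = 300 \cdot \frac{1}{2822} - - \frac{102443}{263} = \frac{150}{1411} + \frac{102443}{263} = \frac{144586523}{371093}$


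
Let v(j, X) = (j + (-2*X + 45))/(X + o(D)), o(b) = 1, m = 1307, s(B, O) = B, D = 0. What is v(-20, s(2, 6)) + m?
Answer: 1314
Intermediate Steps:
v(j, X) = (45 + j - 2*X)/(1 + X) (v(j, X) = (j + (-2*X + 45))/(X + 1) = (j + (45 - 2*X))/(1 + X) = (45 + j - 2*X)/(1 + X))
v(-20, s(2, 6)) + m = (45 - 20 - 2*2)/(1 + 2) + 1307 = (45 - 20 - 4)/3 + 1307 = (1/3)*21 + 1307 = 7 + 1307 = 1314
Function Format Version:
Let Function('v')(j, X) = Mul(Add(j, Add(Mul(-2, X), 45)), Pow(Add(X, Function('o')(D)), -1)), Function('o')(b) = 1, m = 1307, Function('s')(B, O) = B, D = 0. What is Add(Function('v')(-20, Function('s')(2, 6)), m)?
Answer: 1314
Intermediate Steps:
Function('v')(j, X) = Mul(Pow(Add(1, X), -1), Add(45, j, Mul(-2, X))) (Function('v')(j, X) = Mul(Add(j, Add(Mul(-2, X), 45)), Pow(Add(X, 1), -1)) = Mul(Add(j, Add(45, Mul(-2, X))), Pow(Add(1, X), -1)) = Mul(Add(45, j, Mul(-2, X)), Pow(Add(1, X), -1)) = Mul(Pow(Add(1, X), -1), Add(45, j, Mul(-2, X))))
Add(Function('v')(-20, Function('s')(2, 6)), m) = Add(Mul(Pow(Add(1, 2), -1), Add(45, -20, Mul(-2, 2))), 1307) = Add(Mul(Pow(3, -1), Add(45, -20, -4)), 1307) = Add(Mul(Rational(1, 3), 21), 1307) = Add(7, 1307) = 1314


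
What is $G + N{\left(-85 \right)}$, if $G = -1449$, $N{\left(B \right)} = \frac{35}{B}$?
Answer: $- \frac{24640}{17} \approx -1449.4$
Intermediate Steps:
$G + N{\left(-85 \right)} = -1449 + \frac{35}{-85} = -1449 + 35 \left(- \frac{1}{85}\right) = -1449 - \frac{7}{17} = - \frac{24640}{17}$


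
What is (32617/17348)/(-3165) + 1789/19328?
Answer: 24399291001/265307821440 ≈ 0.091966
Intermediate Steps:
(32617/17348)/(-3165) + 1789/19328 = (32617*(1/17348))*(-1/3165) + 1789*(1/19328) = (32617/17348)*(-1/3165) + 1789/19328 = -32617/54906420 + 1789/19328 = 24399291001/265307821440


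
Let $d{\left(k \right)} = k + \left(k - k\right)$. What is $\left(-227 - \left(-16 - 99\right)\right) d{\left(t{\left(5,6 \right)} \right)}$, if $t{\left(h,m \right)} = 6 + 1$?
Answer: $-784$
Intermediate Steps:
$t{\left(h,m \right)} = 7$
$d{\left(k \right)} = k$ ($d{\left(k \right)} = k + 0 = k$)
$\left(-227 - \left(-16 - 99\right)\right) d{\left(t{\left(5,6 \right)} \right)} = \left(-227 - \left(-16 - 99\right)\right) 7 = \left(-227 - -115\right) 7 = \left(-227 + 115\right) 7 = \left(-112\right) 7 = -784$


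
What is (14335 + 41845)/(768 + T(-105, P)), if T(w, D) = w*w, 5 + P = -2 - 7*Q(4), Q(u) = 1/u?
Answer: 56180/11793 ≈ 4.7638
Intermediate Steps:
P = -35/4 (P = -5 + (-2 - 7/4) = -5 - 15/4 = -35/4 ≈ -8.7500)
T(w, D) = w²
(14335 + 41845)/(768 + T(-105, P)) = (14335 + 41845)/(768 + (-105)²) = 56180/(768 + 11025) = 56180/11793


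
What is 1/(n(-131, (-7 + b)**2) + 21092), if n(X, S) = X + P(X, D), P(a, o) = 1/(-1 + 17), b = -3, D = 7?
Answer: 16/335377 ≈ 4.7708e-5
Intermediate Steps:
P(a, o) = 1/16
n(X, S) = 1/16 + X (n(X, S) = X + 1/16 = 1/16 + X)
1/(n(-131, (-7 + b)**2) + 21092) = 1/((1/16 - 131) + 21092) = 1/(-2095/16 + 21092) = 1/(335377/16) = 16/335377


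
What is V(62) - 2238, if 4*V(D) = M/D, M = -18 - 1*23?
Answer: -555065/248 ≈ -2238.2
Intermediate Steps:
M = -41 (M = -18 - 23 = -41)
V(D) = -41/(4*D) (V(D) = (-41/D)/4 = -41/(4*D))
V(62) - 2238 = -41/4/62 - 2238 = -41/4*1/62 - 2238 = -41/248 - 2238 = -555065/248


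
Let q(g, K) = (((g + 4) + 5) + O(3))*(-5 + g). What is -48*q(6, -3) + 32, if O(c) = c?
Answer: -832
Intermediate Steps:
q(g, K) = (-5 + g)*(12 + g) (q(g, K) = (((g + 4) + 5) + 3)*(-5 + g) = (((4 + g) + 5) + 3)*(-5 + g) = ((9 + g) + 3)*(-5 + g) = (12 + g)*(-5 + g) = (-5 + g)*(12 + g))
-48*q(6, -3) + 32 = -48*(-60 + 6² + 7*6) + 32 = -48*(-60 + 36 + 42) + 32 = -48*18 + 32 = -864 + 32 = -832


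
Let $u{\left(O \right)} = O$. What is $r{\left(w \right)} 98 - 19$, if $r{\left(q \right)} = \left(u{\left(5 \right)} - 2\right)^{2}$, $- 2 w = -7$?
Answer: $863$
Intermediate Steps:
$w = \frac{7}{2}$ ($w = \left(- \frac{1}{2}\right) \left(-7\right) = \frac{7}{2} \approx 3.5$)
$r{\left(q \right)} = 9$ ($r{\left(q \right)} = \left(5 - 2\right)^{2} = 3^{2} = 9$)
$r{\left(w \right)} 98 - 19 = 9 \cdot 98 - 19 = 882 - 19 = 863$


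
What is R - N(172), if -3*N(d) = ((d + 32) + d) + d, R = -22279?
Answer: -66289/3 ≈ -22096.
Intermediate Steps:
N(d) = -32/3 - d (N(d) = -(((d + 32) + d) + d)/3 = -(((32 + d) + d) + d)/3 = -((32 + 2*d) + d)/3 = -(32 + 3*d)/3 = -32/3 - d)
R - N(172) = -22279 - (-32/3 - 1*172) = -22279 - (-32/3 - 172) = -22279 - 1*(-548/3) = -22279 + 548/3 = -66289/3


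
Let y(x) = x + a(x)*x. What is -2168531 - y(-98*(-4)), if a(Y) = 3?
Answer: -2170099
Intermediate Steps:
y(x) = 4*x (y(x) = x + 3*x = 4*x)
-2168531 - y(-98*(-4)) = -2168531 - 4*(-98*(-4)) = -2168531 - 4*392 = -2168531 - 1*1568 = -2168531 - 1568 = -2170099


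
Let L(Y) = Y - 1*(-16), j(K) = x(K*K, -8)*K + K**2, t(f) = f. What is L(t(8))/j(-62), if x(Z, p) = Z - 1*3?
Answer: -12/117149 ≈ -0.00010243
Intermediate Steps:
x(Z, p) = -3 + Z (x(Z, p) = Z - 3 = -3 + Z)
j(K) = K**2 + K*(-3 + K**2) (j(K) = (-3 + K*K)*K + K**2 = (-3 + K**2)*K + K**2 = K*(-3 + K**2) + K**2 = K**2 + K*(-3 + K**2))
L(Y) = 16 + Y (L(Y) = Y + 16 = 16 + Y)
L(t(8))/j(-62) = (16 + 8)/((-62*(-3 - 62 + (-62)**2))) = 24/((-62*(-3 - 62 + 3844))) = 24/((-62*3779)) = 24/(-234298) = 24*(-1/234298) = -12/117149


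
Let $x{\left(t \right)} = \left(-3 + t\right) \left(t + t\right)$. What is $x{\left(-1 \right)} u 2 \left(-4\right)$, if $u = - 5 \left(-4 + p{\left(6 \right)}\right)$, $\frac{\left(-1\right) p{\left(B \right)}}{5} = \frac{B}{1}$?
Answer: $-10880$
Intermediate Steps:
$p{\left(B \right)} = - 5 B$ ($p{\left(B \right)} = - 5 \frac{B}{1} = - 5 B 1 = - 5 B$)
$u = 170$ ($u = - 5 \left(-4 - 30\right) = \left(-5\right) \left(-34\right) = 170$)
$x{\left(t \right)} = 2 t \left(-3 + t\right)$ ($x{\left(t \right)} = \left(-3 + t\right) 2 t = 2 t \left(-3 + t\right)$)
$x{\left(-1 \right)} u 2 \left(-4\right) = 2 \left(-1\right) \left(-3 - 1\right) 170 \cdot 2 \left(-4\right) = 2 \left(-1\right) \left(-4\right) 170 \left(-8\right) = 8 \cdot 170 \left(-8\right) = 1360 \left(-8\right) = -10880$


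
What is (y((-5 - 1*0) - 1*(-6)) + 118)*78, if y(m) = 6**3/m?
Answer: 26052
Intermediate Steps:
y(m) = 216/m
(y((-5 - 1*0) - 1*(-6)) + 118)*78 = (216/((-5 - 1*0) - 1*(-6)) + 118)*78 = (216/((-5 + 0) + 6) + 118)*78 = (216/(-5 + 6) + 118)*78 = (216/1 + 118)*78 = (216*1 + 118)*78 = (216 + 118)*78 = 334*78 = 26052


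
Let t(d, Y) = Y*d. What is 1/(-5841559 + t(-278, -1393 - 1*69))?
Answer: -1/5435123 ≈ -1.8399e-7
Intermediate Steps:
1/(-5841559 + t(-278, -1393 - 1*69)) = 1/(-5841559 + (-1393 - 1*69)*(-278)) = 1/(-5841559 + (-1393 - 69)*(-278)) = 1/(-5841559 - 1462*(-278)) = 1/(-5841559 + 406436) = 1/(-5435123) = -1/5435123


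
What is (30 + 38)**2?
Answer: 4624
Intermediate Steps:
(30 + 38)**2 = 68**2 = 4624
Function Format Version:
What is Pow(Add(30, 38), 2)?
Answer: 4624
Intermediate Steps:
Pow(Add(30, 38), 2) = Pow(68, 2) = 4624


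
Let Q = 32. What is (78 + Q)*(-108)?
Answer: -11880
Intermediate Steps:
(78 + Q)*(-108) = (78 + 32)*(-108) = 110*(-108) = -11880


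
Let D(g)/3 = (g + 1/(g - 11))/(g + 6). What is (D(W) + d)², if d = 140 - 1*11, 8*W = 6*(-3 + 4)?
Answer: 2276053264/136161 ≈ 16716.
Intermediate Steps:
W = ¾ (W = (6*(-3 + 4))/8 = (6*1)/8 = (⅛)*6 = ¾ ≈ 0.75000)
d = 129 (d = 140 - 11 = 129)
D(g) = 3*(g + 1/(-11 + g))/(6 + g) (D(g) = 3*((g + 1/(g - 11))/(g + 6)) = 3*((g + 1/(-11 + g))/(6 + g)) = 3*(g + 1/(-11 + g))/(6 + g))
(D(W) + d)² = (3*(-1 - (¾)² + 11*(¾))/(66 - (¾)² + 5*(¾)) + 129)² = (3*(-1 - 1*9/16 + 33/4)/(66 - 1*9/16 + 15/4) + 129)² = (3*(-1 - 9/16 + 33/4)/(66 - 9/16 + 15/4) + 129)² = (3*(107/16)/(1107/16) + 129)² = (3*(16/1107)*(107/16) + 129)² = (107/369 + 129)² = (47708/369)² = 2276053264/136161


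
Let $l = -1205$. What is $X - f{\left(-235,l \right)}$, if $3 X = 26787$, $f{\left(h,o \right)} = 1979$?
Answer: $6950$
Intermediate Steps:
$X = 8929$ ($X = \frac{1}{3} \cdot 26787 = 8929$)
$X - f{\left(-235,l \right)} = 8929 - 1979 = 6950$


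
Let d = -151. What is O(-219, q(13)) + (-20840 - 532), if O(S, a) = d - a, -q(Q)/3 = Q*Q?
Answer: -21016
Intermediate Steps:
q(Q) = -3*Q² (q(Q) = -3*Q*Q = -3*Q²)
O(S, a) = -151 - a
O(-219, q(13)) + (-20840 - 532) = (-151 - (-3)*13²) + (-20840 - 532) = (-151 - (-3)*169) - 21372 = (-151 - 1*(-507)) - 21372 = (-151 + 507) - 21372 = 356 - 21372 = -21016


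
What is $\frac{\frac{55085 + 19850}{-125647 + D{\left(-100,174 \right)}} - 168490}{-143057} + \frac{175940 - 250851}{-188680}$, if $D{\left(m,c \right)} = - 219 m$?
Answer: $\frac{630001766457667}{400048354337960} \approx 1.5748$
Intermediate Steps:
$\frac{\frac{55085 + 19850}{-125647 + D{\left(-100,174 \right)}} - 168490}{-143057} + \frac{175940 - 250851}{-188680} = \frac{\frac{55085 + 19850}{-125647 - -21900} - 168490}{-143057} + \frac{175940 - 250851}{-188680} = \left(\frac{74935}{-125647 + 21900} - 168490\right) \left(- \frac{1}{143057}\right) + \left(175940 - 250851\right) \left(- \frac{1}{188680}\right) = \left(\frac{74935}{-103747} - 168490\right) \left(- \frac{1}{143057}\right) - - \frac{74911}{188680} = \left(74935 \left(- \frac{1}{103747}\right) - 168490\right) \left(- \frac{1}{143057}\right) + \frac{74911}{188680} = \left(- \frac{10705}{14821} - 168490\right) \left(- \frac{1}{143057}\right) + \frac{74911}{188680} = \left(- \frac{2497200995}{14821}\right) \left(- \frac{1}{143057}\right) + \frac{74911}{188680} = \frac{2497200995}{2120247797} + \frac{74911}{188680} = \frac{630001766457667}{400048354337960}$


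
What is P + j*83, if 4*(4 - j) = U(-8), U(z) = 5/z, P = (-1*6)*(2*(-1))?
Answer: 11423/32 ≈ 356.97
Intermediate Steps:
P = 12 (P = -6*(-2) = 12)
j = 133/32 (j = 4 - 5/(4*(-8)) = 4 - 5*(-1)/(4*8) = 4 - 1/4*(-5/8) = 4 + 5/32 = 133/32 ≈ 4.1563)
P + j*83 = 12 + (133/32)*83 = 12 + 11039/32 = 11423/32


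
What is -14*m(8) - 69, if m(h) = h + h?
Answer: -293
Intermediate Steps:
m(h) = 2*h
-14*m(8) - 69 = -28*8 - 69 = -14*16 - 69 = -224 - 69 = -293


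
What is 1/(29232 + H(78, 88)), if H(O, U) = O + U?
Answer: 1/29398 ≈ 3.4016e-5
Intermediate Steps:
1/(29232 + H(78, 88)) = 1/(29232 + (78 + 88)) = 1/(29232 + 166) = 1/29398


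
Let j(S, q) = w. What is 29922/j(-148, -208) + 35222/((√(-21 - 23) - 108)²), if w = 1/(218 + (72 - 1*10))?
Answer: (1809682560*√11 + 48677127211*I)/(2*(108*√11 + 2905*I)) ≈ 8.3782e+6 + 0.36841*I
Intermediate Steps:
w = 1/280 (w = 1/(218 + (72 - 10)) = 1/(218 + 62) = 1/280 ≈ 0.0035714)
j(S, q) = 1/280
29922/j(-148, -208) + 35222/((√(-21 - 23) - 108)²) = 29922/(1/280) + 35222/((√(-21 - 23) - 108)²) = 29922*280 + 35222/((√(-44) - 108)²) = 8378160 + 35222/((2*I*√11 - 108)²) = 8378160 + 35222/((-108 + 2*I*√11)²) = 8378160 + 35222/(-108 + 2*I*√11)²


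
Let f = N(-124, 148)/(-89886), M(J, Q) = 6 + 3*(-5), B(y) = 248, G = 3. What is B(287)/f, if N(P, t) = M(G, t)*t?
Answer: 1857644/111 ≈ 16736.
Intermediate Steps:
M(J, Q) = -9 (M(J, Q) = 6 - 15 = -9)
N(P, t) = -9*t
f = 222/14981 (f = -9*148/(-89886) = -1332*(-1/89886) = 222/14981 ≈ 0.014819)
B(287)/f = 248/(222/14981) = 248*(14981/222) = 1857644/111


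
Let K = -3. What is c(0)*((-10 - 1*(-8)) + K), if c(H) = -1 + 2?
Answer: -5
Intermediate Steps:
c(H) = 1
c(0)*((-10 - 1*(-8)) + K) = 1*((-10 - 1*(-8)) - 3) = 1*((-10 + 8) - 3) = 1*(-2 - 3) = 1*(-5) = -5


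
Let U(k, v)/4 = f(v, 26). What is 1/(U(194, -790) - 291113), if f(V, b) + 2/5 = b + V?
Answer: -5/1470853 ≈ -3.3994e-6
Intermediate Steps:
f(V, b) = -⅖ + V + b (f(V, b) = -⅖ + (b + V) = -⅖ + (V + b) = -⅖ + V + b)
U(k, v) = 512/5 + 4*v (U(k, v) = 4*(-⅖ + v + 26) = 4*(128/5 + v) = 512/5 + 4*v)
1/(U(194, -790) - 291113) = 1/((512/5 + 4*(-790)) - 291113) = 1/((512/5 - 3160) - 291113) = 1/(-15288/5 - 291113) = 1/(-1470853/5) = -5/1470853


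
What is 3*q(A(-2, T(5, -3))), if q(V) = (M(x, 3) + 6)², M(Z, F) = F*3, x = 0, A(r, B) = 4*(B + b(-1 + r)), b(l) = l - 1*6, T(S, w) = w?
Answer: 675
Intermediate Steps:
b(l) = -6 + l (b(l) = l - 6 = -6 + l)
A(r, B) = -28 + 4*B + 4*r (A(r, B) = 4*(B + (-6 + (-1 + r))) = 4*(B + (-7 + r)) = 4*(-7 + B + r) = -28 + 4*B + 4*r)
M(Z, F) = 3*F
q(V) = 225 (q(V) = (3*3 + 6)² = (9 + 6)² = 15² = 225)
3*q(A(-2, T(5, -3))) = 3*225 = 675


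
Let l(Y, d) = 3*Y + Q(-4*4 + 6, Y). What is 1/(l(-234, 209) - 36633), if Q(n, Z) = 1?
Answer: -1/37334 ≈ -2.6785e-5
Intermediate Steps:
l(Y, d) = 1 + 3*Y (l(Y, d) = 3*Y + 1 = 1 + 3*Y)
1/(l(-234, 209) - 36633) = 1/((1 + 3*(-234)) - 36633) = 1/((1 - 702) - 36633) = 1/(-701 - 36633) = 1/(-37334) = -1/37334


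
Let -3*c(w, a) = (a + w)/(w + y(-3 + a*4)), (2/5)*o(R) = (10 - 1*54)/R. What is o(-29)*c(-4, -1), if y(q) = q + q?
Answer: -275/783 ≈ -0.35121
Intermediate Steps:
y(q) = 2*q
o(R) = -110/R (o(R) = 5*((10 - 1*54)/R)/2 = 5*((10 - 54)/R)/2 = 5*(-44/R)/2 = -110/R)
c(w, a) = -(a + w)/(3*(-6 + w + 8*a)) (c(w, a) = -(a + w)/(3*(w + 2*(-3 + a*4))) = -(a + w)/(3*(w + 2*(-3 + 4*a))) = -(a + w)/(3*(w + (-6 + 8*a))) = -(a + w)/(3*(-6 + w + 8*a)))
o(-29)*c(-4, -1) = (-110/(-29))*((-1*(-1) - 1*(-4))/(3*(-6 - 4 + 8*(-1)))) = (-110*(-1/29))*((1 + 4)/(3*(-6 - 4 - 8))) = 110*((⅓)*5/(-18))/29 = 110*((⅓)*(-1/18)*5)/29 = (110/29)*(-5/54) = -275/783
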